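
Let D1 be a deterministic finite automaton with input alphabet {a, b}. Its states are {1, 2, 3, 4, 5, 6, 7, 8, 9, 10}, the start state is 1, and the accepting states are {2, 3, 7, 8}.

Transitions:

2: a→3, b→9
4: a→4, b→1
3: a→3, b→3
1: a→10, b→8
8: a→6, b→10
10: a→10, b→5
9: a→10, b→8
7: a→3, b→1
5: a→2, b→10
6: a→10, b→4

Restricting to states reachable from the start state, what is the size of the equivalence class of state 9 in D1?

First remove the unreachable states {7}; 9 states remain.
Initial partition by acceptance: {2,3,8} | {1,4,5,6,9,10}.
On input a, block {2,3,8} splits into {2,3} and {8}.
On input b, block {2,3} splits into {2} and {3}.
On input a, block {1,4,5,6,9,10} splits into {1,4,6,9,10} and {5}.
Split {1,4,6,9,10} by δ(·,b) → {1,9} and {4,6} and {10}.
On input a, block {4,6} splits into {4} and {6}.
The partition is now stable with 8 blocks: {2} | {1,9} | {8} | {3} | {5} | {4} | {10} | {6}.
State 9 belongs to the block {1,9}, which has 2 states.

2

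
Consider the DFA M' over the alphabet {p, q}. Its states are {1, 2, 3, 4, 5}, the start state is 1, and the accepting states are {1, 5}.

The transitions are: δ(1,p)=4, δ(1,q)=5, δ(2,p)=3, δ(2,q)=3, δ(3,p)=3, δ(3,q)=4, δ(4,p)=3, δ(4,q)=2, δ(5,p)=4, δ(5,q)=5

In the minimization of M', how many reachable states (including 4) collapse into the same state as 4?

3

Start with accepting vs non-accepting: {1,5} | {2,3,4}.
Stable partition: {1,5} | {2,3,4} — 2 equivalence classes.
The equivalence class containing 4 is {2,3,4}, of size 3.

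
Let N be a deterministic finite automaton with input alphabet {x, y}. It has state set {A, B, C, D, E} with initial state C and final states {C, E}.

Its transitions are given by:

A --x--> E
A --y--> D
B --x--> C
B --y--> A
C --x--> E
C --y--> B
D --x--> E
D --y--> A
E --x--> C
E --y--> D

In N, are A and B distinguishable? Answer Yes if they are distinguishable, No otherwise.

No

Initial partition by acceptance: {C,E} | {A,B,D}.
No further refinement is possible. Final partition (2 blocks): {C,E} | {A,B,D}.
A and B lie in the same block of the stable partition, so they are equivalent — no string distinguishes them.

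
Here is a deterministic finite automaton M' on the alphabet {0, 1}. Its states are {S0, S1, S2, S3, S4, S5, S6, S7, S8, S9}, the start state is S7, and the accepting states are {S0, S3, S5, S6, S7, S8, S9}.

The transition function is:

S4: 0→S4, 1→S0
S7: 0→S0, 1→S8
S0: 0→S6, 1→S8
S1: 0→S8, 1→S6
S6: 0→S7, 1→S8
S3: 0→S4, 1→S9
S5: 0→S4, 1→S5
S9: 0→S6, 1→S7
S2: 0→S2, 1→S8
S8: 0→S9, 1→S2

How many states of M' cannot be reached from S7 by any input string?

BFS from S7 reaches {S0, S2, S6, S7, S8, S9}; the 4 state(s) S1, S3, S4, S5 are never visited.

4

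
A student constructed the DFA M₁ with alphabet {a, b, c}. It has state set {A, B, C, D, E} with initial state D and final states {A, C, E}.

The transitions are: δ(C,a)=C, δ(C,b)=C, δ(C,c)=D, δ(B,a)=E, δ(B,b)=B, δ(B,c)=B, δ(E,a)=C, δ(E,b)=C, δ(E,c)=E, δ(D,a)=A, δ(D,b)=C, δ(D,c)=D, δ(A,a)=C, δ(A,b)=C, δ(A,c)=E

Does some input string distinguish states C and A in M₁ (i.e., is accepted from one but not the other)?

First remove the unreachable states {B}; 4 states remain.
Initial partition by acceptance: {A,C,E} | {D}.
On input c, block {A,C,E} splits into {A,E} and {C}.
The partition is now stable with 3 blocks: {A,E} | {D} | {C}.
C and A end up in different blocks, so they are distinguishable. For instance, the string 'c' is accepted from only A.

Yes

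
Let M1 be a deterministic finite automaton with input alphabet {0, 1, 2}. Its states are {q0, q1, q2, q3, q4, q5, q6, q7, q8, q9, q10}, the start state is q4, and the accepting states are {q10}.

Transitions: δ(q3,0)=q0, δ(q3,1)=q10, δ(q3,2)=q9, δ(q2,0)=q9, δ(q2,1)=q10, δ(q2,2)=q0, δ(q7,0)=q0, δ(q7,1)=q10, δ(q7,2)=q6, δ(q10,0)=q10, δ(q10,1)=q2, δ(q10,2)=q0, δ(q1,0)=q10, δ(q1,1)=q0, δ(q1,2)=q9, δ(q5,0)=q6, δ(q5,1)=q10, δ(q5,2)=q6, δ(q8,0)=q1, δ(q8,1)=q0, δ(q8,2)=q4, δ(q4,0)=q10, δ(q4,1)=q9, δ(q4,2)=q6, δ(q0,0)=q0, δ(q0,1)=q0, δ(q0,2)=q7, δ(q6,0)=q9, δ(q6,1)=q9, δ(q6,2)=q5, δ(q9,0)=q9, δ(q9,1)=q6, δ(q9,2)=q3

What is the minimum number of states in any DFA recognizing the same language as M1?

States {q1,q8} cannot be reached from the start state, so discard them.
Initial partition by acceptance: {q10} | {q0,q2,q3,q4,q5,q6,q7,q9}.
Split {q0,q2,q3,q4,q5,q6,q7,q9} by δ(·,0) → {q0,q2,q3,q5,q6,q7,q9} and {q4}.
Split {q0,q2,q3,q5,q6,q7,q9} by δ(·,1) → {q2,q3,q5,q7} and {q0,q6,q9}.
Stable partition: {q10} | {q2,q3,q5,q7} | {q4} | {q0,q6,q9} — 4 equivalence classes.

4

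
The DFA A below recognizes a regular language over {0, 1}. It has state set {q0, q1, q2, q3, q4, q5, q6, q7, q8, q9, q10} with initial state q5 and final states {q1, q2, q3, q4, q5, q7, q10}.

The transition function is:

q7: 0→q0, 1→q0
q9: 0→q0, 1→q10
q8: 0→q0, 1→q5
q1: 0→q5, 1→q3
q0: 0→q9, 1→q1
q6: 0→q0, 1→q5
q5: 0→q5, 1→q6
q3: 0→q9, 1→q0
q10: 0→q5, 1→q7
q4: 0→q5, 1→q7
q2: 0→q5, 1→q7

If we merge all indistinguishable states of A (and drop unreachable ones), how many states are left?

5

First remove the unreachable states {q2,q4,q8}; 8 states remain.
Initial partition by acceptance: {q1,q3,q5,q7,q10} | {q0,q6,q9}.
Refine {q1,q3,q5,q7,q10} on symbol 0: members go to different blocks, giving {q1,q5,q10} and {q3,q7}.
Split {q1,q5,q10} by δ(·,1) → {q1,q10} and {q5}.
On input 1, block {q0,q6,q9} splits into {q0,q9} and {q6}.
Stable partition: {q1,q10} | {q0,q9} | {q3,q7} | {q5} | {q6} — 5 equivalence classes.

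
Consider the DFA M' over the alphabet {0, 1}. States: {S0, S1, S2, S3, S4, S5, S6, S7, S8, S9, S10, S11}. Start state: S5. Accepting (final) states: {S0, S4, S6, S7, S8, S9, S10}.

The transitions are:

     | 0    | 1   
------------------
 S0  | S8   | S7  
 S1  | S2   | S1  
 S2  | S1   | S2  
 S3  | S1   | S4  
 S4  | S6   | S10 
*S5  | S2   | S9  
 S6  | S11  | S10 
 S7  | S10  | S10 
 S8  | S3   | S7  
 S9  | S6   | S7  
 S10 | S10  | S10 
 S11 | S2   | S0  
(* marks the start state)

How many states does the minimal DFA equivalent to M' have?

5

All states are reachable from the start state.
P0 = {S0,S4,S6,S7,S8,S9,S10} | {S1,S2,S3,S5,S11}.
Split {S0,S4,S6,S7,S8,S9,S10} by δ(·,0) → {S0,S4,S7,S9,S10} and {S6,S8}.
Split {S0,S4,S7,S9,S10} by δ(·,0) → {S0,S4,S9} and {S7,S10}.
Split {S1,S2,S3,S5,S11} by δ(·,1) → {S3,S5,S11} and {S1,S2}.
No further refinement is possible. Final partition (5 blocks): {S0,S4,S9} | {S3,S5,S11} | {S6,S8} | {S7,S10} | {S1,S2}.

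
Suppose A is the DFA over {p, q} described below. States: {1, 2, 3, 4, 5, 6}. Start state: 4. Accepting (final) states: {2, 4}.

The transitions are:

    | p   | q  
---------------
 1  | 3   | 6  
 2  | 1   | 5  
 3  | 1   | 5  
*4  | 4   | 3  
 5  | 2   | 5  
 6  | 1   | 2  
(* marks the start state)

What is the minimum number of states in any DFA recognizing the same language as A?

6

Every state is reachable, so we keep all 6.
Start with accepting vs non-accepting: {2,4} | {1,3,5,6}.
Split {2,4} by δ(·,p) → {2} and {4}.
On input p, block {1,3,5,6} splits into {1,3,6} and {5}.
Split {1,3,6} by δ(·,q) → {1} and {3} and {6}.
Stable partition: {2} | {1} | {4} | {5} | {3} | {6} — 6 equivalence classes.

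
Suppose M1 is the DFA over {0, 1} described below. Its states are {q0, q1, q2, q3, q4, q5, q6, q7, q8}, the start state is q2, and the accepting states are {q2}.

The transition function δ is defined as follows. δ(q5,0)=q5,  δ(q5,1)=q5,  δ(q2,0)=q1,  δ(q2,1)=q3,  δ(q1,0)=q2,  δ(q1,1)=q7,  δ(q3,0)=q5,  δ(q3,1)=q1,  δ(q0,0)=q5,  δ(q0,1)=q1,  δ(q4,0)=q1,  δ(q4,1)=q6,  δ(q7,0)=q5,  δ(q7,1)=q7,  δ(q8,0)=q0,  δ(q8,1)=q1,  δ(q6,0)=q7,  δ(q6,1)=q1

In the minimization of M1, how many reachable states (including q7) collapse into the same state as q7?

Reachable states from the start: {q1,q2,q3,q5,q7}. Unreachable: {q0,q4,q6,q8} — drop them.
Initial partition by acceptance: {q2} | {q1,q3,q5,q7}.
On input 0, block {q1,q3,q5,q7} splits into {q3,q5,q7} and {q1}.
On input 1, block {q3,q5,q7} splits into {q5,q7} and {q3}.
No further refinement is possible. Final partition (4 blocks): {q2} | {q5,q7} | {q1} | {q3}.
The equivalence class containing q7 is {q5,q7}, of size 2.

2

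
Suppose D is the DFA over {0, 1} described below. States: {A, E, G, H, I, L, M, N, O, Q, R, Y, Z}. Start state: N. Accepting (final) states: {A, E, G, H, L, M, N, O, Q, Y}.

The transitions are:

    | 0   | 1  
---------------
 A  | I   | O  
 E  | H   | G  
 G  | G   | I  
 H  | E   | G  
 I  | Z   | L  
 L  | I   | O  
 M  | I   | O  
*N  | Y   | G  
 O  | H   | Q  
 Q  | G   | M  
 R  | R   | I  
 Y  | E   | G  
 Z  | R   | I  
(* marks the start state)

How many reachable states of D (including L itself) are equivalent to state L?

2

Reachable states from the start: {E,G,H,I,L,M,N,O,Q,R,Y,Z}. Unreachable: {A} — drop them.
Initial partition by acceptance: {E,G,H,L,M,N,O,Q,Y} | {I,R,Z}.
Refine {E,G,H,L,M,N,O,Q,Y} on symbol 0: members go to different blocks, giving {E,G,H,N,O,Q,Y} and {L,M}.
On input 1, block {E,G,H,N,O,Q,Y} splits into {E,H,N,O,Y} and {Q} and {G}.
On input 1, block {E,H,N,O,Y} splits into {E,H,N,Y} and {O}.
Refine {I,R,Z} on symbol 1: members go to different blocks, giving {R,Z} and {I}.
No further refinement is possible. Final partition (7 blocks): {E,H,N,Y} | {R,Z} | {L,M} | {Q} | {G} | {O} | {I}.
The equivalence class containing L is {L,M}, of size 2.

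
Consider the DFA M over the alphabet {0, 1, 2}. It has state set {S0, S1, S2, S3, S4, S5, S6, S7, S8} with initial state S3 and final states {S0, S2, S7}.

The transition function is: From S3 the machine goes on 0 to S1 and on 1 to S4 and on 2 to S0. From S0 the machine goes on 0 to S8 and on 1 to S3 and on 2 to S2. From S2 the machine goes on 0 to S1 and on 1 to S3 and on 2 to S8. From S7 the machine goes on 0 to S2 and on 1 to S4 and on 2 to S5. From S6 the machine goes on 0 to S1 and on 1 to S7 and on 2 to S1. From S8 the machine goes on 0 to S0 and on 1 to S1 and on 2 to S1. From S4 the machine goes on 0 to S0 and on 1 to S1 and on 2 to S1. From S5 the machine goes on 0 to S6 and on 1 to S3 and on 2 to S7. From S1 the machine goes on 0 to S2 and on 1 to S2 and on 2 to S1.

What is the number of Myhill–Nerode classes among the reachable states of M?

5

States {S5,S6,S7} cannot be reached from the start state, so discard them.
Initial partition by acceptance: {S0,S2} | {S1,S3,S4,S8}.
On input 2, block {S0,S2} splits into {S0} and {S2}.
On input 0, block {S1,S3,S4,S8} splits into {S4,S8} and {S1} and {S3}.
Stable partition: {S0} | {S4,S8} | {S2} | {S1} | {S3} — 5 equivalence classes.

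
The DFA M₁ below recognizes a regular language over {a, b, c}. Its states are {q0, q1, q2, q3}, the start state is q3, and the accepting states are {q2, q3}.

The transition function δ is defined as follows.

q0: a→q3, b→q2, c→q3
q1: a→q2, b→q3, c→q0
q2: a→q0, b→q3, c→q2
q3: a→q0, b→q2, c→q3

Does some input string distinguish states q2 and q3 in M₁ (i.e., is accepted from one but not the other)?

No

First remove the unreachable states {q1}; 3 states remain.
P0 = {q2,q3} | {q0}.
The partition is now stable with 2 blocks: {q2,q3} | {q0}.
q2 and q3 lie in the same block of the stable partition, so they are equivalent — no string distinguishes them.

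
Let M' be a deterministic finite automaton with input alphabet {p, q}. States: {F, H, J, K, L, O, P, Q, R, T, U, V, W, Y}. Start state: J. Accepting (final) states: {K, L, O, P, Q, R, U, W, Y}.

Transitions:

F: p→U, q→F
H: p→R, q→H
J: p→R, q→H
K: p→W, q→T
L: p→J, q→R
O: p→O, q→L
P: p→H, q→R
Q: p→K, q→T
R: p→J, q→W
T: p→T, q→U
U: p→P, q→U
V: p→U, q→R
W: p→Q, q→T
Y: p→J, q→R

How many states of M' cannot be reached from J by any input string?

Starting at J and following transitions, the reachable set is {H, J, K, P, Q, R, T, U, W}. That leaves F, L, O, V, Y unreachable — 5 in total.

5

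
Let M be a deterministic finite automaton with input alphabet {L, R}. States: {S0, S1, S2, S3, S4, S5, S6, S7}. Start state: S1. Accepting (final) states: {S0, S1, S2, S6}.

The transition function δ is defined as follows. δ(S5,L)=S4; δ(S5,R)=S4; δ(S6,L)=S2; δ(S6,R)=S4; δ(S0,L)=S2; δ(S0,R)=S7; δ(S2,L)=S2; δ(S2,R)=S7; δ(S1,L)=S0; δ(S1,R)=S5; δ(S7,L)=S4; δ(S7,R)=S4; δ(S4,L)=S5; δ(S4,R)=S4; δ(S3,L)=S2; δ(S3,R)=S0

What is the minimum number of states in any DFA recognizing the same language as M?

2

States {S3,S6} cannot be reached from the start state, so discard them.
Initial partition by acceptance: {S0,S1,S2} | {S4,S5,S7}.
Stable partition: {S0,S1,S2} | {S4,S5,S7} — 2 equivalence classes.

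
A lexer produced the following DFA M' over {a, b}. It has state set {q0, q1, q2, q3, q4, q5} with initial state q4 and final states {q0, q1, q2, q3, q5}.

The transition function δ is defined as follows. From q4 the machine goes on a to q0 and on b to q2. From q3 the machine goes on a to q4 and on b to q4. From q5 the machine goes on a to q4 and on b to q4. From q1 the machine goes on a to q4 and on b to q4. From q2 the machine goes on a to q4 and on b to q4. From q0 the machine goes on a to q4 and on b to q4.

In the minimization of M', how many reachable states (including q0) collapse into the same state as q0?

Reachable states from the start: {q0,q2,q4}. Unreachable: {q1,q3,q5} — drop them.
Initial partition by acceptance: {q0,q2} | {q4}.
The partition is now stable with 2 blocks: {q0,q2} | {q4}.
State q0 belongs to the block {q0,q2}, which has 2 states.

2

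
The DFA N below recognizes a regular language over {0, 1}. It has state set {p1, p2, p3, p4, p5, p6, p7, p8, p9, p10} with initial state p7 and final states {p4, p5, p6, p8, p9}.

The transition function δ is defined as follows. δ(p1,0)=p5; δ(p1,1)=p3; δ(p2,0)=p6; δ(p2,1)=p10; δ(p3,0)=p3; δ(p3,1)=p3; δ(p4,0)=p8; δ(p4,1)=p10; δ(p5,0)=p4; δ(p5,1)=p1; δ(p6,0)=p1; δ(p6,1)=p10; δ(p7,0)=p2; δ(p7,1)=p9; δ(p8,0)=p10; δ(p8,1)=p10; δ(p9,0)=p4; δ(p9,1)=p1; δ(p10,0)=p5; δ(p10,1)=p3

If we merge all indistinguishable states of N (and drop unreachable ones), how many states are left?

7

Every state is reachable, so we keep all 10.
P0 = {p4,p5,p6,p8,p9} | {p1,p2,p3,p7,p10}.
Refine {p4,p5,p6,p8,p9} on symbol 0: members go to different blocks, giving {p4,p5,p9} and {p6,p8}.
On input 0, block {p4,p5,p9} splits into {p5,p9} and {p4}.
Refine {p1,p2,p3,p7,p10} on symbol 0: members go to different blocks, giving {p1,p10} and {p3,p7} and {p2}.
Split {p3,p7} by δ(·,0) → {p3} and {p7}.
Stable partition: {p5,p9} | {p1,p10} | {p6,p8} | {p4} | {p3} | {p2} | {p7} — 7 equivalence classes.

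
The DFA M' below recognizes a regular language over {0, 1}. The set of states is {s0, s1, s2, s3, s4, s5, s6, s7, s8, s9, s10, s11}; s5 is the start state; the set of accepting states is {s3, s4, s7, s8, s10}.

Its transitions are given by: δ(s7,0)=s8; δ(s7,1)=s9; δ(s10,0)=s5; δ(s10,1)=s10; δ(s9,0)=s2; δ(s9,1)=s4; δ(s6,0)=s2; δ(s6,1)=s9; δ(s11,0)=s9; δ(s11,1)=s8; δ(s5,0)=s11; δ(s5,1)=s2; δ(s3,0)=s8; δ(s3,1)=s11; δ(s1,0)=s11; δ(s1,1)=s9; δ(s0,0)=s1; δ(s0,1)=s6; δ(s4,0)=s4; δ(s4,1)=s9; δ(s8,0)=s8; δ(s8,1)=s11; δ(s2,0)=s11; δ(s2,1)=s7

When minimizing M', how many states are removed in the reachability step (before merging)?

No path from s5 leads to s0, s1, s3, s6, s10; the other 7 states are all reachable.

5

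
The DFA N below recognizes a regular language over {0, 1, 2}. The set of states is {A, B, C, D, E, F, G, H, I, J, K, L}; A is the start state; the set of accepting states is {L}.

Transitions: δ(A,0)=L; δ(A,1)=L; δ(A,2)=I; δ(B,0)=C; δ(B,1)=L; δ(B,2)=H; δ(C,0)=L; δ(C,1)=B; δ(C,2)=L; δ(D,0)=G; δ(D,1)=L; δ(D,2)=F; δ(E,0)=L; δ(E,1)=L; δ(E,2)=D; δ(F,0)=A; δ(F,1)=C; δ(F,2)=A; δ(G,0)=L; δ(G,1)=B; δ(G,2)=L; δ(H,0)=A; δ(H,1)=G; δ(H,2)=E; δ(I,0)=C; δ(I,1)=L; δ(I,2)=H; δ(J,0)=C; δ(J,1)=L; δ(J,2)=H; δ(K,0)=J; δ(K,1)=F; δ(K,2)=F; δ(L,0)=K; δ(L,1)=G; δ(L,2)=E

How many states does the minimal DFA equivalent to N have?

Initial partition by acceptance: {L} | {A,B,C,D,E,F,G,H,I,J,K}.
Split {A,B,C,D,E,F,G,H,I,J,K} by δ(·,0) → {B,D,F,H,I,J,K} and {A,C,E,G}.
On input 0, block {B,D,F,H,I,J,K} splits into {B,D,F,H,I,J} and {K}.
On input 1, block {B,D,F,H,I,J} splits into {B,D,I,J} and {F,H}.
Split {A,C,E,G} by δ(·,1) → {A,E} and {C,G}.
Stable partition: {L} | {B,D,I,J} | {A,E} | {K} | {F,H} | {C,G} — 6 equivalence classes.

6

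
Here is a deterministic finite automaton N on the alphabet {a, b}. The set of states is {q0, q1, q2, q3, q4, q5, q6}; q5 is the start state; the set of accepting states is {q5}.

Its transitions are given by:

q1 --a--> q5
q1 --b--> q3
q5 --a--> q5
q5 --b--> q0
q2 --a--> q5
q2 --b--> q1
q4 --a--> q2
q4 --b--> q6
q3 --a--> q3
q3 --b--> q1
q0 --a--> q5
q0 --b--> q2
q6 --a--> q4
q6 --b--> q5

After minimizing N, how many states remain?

First remove the unreachable states {q4,q6}; 5 states remain.
Initial partition by acceptance: {q5} | {q0,q1,q2,q3}.
On input a, block {q0,q1,q2,q3} splits into {q0,q1,q2} and {q3}.
On input b, block {q0,q1,q2} splits into {q0,q2} and {q1}.
Refine {q0,q2} on symbol b: members go to different blocks, giving {q0} and {q2}.
No further refinement is possible. Final partition (5 blocks): {q5} | {q0} | {q3} | {q1} | {q2}.

5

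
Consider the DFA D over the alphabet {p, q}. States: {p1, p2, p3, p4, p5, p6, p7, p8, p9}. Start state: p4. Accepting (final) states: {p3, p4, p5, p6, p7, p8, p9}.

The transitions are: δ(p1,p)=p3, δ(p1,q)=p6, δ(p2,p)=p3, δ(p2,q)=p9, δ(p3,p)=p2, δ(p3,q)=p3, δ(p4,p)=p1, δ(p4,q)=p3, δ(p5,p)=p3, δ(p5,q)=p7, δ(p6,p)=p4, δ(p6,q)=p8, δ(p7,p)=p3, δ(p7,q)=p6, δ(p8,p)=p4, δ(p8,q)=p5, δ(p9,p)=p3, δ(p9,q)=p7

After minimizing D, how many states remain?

3

Initial partition by acceptance: {p3,p4,p5,p6,p7,p8,p9} | {p1,p2}.
On input p, block {p3,p4,p5,p6,p7,p8,p9} splits into {p5,p6,p7,p8,p9} and {p3,p4}.
Stable partition: {p5,p6,p7,p8,p9} | {p1,p2} | {p3,p4} — 3 equivalence classes.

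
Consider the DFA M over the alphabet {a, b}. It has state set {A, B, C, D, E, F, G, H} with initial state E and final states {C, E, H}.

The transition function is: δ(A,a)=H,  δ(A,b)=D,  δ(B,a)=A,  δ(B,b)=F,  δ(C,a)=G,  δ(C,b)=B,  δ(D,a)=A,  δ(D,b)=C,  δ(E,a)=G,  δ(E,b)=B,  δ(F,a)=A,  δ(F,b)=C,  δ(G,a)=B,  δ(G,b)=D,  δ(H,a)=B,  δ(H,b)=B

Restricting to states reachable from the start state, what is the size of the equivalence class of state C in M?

Every state is reachable, so we keep all 8.
P0 = {C,E,H} | {A,B,D,F,G}.
Split {A,B,D,F,G} by δ(·,a) → {B,D,F,G} and {A}.
Split {B,D,F,G} by δ(·,a) → {B,D,F} and {G}.
On input a, block {C,E,H} splits into {C,E} and {H}.
Refine {B,D,F} on symbol b: members go to different blocks, giving {D,F} and {B}.
The partition is now stable with 6 blocks: {C,E} | {D,F} | {A} | {G} | {H} | {B}.
The equivalence class containing C is {C,E}, of size 2.

2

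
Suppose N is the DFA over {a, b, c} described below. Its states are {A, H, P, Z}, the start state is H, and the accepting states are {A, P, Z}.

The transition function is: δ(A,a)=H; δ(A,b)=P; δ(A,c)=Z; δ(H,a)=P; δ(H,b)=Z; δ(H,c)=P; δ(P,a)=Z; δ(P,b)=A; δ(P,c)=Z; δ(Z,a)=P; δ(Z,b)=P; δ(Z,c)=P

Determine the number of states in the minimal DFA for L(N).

All states are reachable from the start state.
P0 = {A,P,Z} | {H}.
On input a, block {A,P,Z} splits into {P,Z} and {A}.
Refine {P,Z} on symbol b: members go to different blocks, giving {P} and {Z}.
No further refinement is possible. Final partition (4 blocks): {P} | {H} | {A} | {Z}.

4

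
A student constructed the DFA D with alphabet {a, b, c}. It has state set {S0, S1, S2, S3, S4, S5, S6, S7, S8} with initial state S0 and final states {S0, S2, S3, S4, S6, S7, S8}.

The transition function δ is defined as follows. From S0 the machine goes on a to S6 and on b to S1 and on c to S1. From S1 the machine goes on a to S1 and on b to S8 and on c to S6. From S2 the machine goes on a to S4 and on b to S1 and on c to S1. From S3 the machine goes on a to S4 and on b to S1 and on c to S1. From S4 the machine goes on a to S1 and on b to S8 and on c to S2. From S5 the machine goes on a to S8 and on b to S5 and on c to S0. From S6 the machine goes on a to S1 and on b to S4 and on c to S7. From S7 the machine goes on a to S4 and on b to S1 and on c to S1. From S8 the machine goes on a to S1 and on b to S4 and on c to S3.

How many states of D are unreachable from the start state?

No path from S0 leads to S5; the other 8 states are all reachable.

1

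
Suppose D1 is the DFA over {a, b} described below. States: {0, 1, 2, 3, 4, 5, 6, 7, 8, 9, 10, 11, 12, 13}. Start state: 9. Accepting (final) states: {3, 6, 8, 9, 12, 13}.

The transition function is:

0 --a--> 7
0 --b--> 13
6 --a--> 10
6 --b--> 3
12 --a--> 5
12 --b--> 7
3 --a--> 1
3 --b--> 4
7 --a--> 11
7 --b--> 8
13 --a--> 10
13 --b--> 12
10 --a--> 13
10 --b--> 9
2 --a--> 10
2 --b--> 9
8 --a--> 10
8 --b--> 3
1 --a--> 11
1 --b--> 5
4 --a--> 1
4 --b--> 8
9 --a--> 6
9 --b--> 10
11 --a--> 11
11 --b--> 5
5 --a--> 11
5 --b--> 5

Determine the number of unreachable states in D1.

BFS from 9 reaches {1, 3, 4, 5, 6, 7, 8, 9, 10, 11, 12, 13}; the 2 state(s) 0, 2 are never visited.

2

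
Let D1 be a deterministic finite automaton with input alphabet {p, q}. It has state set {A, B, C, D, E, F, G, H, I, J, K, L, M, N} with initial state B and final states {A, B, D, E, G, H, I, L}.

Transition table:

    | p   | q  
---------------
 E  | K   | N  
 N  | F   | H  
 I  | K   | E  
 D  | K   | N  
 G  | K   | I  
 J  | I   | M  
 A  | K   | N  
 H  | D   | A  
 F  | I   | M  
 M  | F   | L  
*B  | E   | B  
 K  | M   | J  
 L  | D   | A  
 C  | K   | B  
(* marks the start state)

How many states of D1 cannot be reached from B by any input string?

BFS from B reaches {A, B, D, E, F, H, I, J, K, L, M, N}; the 2 state(s) C, G are never visited.

2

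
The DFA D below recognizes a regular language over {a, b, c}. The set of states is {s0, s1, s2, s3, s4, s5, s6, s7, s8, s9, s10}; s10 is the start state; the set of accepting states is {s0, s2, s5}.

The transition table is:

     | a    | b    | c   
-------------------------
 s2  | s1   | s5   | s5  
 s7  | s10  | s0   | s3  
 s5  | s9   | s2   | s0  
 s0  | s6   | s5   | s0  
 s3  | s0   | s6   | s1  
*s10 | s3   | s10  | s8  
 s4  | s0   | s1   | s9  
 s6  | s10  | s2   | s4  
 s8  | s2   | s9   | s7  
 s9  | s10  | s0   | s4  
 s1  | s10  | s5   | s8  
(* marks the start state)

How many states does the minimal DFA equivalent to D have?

4

Initial partition by acceptance: {s0,s2,s5} | {s1,s3,s4,s6,s7,s8,s9,s10}.
Split {s1,s3,s4,s6,s7,s8,s9,s10} by δ(·,a) → {s1,s6,s7,s9,s10} and {s3,s4,s8}.
On input a, block {s1,s6,s7,s9,s10} splits into {s1,s6,s7,s9} and {s10}.
No further refinement is possible. Final partition (4 blocks): {s0,s2,s5} | {s1,s6,s7,s9} | {s3,s4,s8} | {s10}.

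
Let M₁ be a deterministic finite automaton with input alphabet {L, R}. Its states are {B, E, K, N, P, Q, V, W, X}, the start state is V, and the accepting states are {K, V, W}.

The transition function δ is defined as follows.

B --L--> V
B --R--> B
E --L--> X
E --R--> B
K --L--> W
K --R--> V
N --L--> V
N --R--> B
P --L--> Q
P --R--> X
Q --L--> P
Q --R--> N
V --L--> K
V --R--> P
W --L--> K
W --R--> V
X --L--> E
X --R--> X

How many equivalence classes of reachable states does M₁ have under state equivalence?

5

Initial partition by acceptance: {K,V,W} | {B,E,N,P,Q,X}.
Refine {K,V,W} on symbol R: members go to different blocks, giving {K,W} and {V}.
On input L, block {B,E,N,P,Q,X} splits into {E,P,Q,X} and {B,N}.
Refine {E,P,Q,X} on symbol R: members go to different blocks, giving {P,X} and {E,Q}.
No further refinement is possible. Final partition (5 blocks): {K,W} | {P,X} | {V} | {B,N} | {E,Q}.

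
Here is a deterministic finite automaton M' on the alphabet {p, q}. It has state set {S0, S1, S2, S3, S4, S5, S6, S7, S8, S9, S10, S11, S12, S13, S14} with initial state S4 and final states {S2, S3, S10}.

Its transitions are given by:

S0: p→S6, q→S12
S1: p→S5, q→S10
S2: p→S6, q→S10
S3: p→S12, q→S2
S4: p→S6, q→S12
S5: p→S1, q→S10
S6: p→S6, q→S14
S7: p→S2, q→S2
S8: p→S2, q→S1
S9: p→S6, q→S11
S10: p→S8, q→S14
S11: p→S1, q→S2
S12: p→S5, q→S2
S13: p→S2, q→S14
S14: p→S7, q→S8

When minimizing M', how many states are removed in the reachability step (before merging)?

5

BFS from S4 reaches {S1, S2, S4, S5, S6, S7, S8, S10, S12, S14}; the 5 state(s) S0, S3, S9, S11, S13 are never visited.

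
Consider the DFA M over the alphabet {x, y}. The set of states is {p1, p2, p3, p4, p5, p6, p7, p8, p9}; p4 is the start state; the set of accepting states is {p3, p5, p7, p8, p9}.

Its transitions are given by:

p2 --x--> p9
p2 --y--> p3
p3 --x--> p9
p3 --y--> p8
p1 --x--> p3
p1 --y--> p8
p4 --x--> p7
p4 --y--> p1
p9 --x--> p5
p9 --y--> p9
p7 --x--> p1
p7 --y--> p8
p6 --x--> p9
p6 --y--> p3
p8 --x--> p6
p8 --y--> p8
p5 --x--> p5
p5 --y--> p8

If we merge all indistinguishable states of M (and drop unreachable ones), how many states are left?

Reachable states from the start: {p1,p3,p4,p5,p6,p7,p8,p9}. Unreachable: {p2} — drop them.
Initial partition by acceptance: {p3,p5,p7,p8,p9} | {p1,p4,p6}.
On input x, block {p3,p5,p7,p8,p9} splits into {p3,p5,p9} and {p7,p8}.
Refine {p3,p5,p9} on symbol y: members go to different blocks, giving {p3,p5} and {p9}.
Split {p3,p5} by δ(·,x) → {p3} and {p5}.
Refine {p1,p4,p6} on symbol x: members go to different blocks, giving {p1} and {p4} and {p6}.
Refine {p7,p8} on symbol x: members go to different blocks, giving {p7} and {p8}.
No further refinement is possible. Final partition (8 blocks): {p3} | {p1} | {p7} | {p9} | {p5} | {p4} | {p6} | {p8}.

8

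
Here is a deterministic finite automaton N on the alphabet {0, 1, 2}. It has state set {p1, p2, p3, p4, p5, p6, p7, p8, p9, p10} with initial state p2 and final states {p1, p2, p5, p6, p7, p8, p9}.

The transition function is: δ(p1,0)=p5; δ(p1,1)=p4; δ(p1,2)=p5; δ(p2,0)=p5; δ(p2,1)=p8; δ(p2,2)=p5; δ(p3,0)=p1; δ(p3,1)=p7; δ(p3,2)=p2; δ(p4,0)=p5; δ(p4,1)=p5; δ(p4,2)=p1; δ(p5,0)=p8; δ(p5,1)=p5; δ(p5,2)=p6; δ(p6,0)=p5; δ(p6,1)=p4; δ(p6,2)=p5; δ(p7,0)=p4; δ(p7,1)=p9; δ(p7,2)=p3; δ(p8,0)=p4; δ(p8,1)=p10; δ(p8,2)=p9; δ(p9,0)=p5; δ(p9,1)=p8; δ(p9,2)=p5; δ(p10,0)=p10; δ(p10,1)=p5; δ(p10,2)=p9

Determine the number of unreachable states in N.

BFS from p2 reaches {p1, p2, p4, p5, p6, p8, p9, p10}; the 2 state(s) p3, p7 are never visited.

2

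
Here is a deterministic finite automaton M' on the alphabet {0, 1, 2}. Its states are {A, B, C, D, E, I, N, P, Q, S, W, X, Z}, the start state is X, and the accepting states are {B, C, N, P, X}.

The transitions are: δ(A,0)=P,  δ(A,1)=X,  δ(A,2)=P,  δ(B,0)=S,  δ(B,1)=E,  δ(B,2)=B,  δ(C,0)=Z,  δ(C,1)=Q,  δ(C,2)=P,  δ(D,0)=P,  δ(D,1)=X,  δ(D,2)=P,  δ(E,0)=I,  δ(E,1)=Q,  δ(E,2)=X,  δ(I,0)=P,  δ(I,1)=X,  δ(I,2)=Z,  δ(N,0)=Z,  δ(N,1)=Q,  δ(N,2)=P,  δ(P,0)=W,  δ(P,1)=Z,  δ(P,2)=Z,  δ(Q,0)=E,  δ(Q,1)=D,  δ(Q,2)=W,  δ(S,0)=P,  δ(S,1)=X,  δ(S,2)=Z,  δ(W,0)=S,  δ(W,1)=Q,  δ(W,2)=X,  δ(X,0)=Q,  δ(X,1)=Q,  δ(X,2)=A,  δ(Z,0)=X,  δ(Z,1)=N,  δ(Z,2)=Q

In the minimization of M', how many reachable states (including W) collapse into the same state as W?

Reachable states from the start: {A,D,E,I,N,P,Q,S,W,X,Z}. Unreachable: {B,C} — drop them.
P0 = {N,P,X} | {A,D,E,I,Q,S,W,Z}.
On input 2, block {N,P,X} splits into {P,X} and {N}.
On input 0, block {A,D,E,I,Q,S,W,Z} splits into {A,D,I,S,Z} and {E,Q,W}.
Refine {P,X} on symbol 1: members go to different blocks, giving {P} and {X}.
Refine {A,D,I,S,Z} on symbol 0: members go to different blocks, giving {A,D,I,S} and {Z}.
Refine {A,D,I,S} on symbol 2: members go to different blocks, giving {A,D} and {I,S}.
Split {E,Q,W} by δ(·,0) → {E,W} and {Q}.
The partition is now stable with 8 blocks: {P} | {A,D} | {N} | {E,W} | {X} | {Z} | {I,S} | {Q}.
The equivalence class containing W is {E,W}, of size 2.

2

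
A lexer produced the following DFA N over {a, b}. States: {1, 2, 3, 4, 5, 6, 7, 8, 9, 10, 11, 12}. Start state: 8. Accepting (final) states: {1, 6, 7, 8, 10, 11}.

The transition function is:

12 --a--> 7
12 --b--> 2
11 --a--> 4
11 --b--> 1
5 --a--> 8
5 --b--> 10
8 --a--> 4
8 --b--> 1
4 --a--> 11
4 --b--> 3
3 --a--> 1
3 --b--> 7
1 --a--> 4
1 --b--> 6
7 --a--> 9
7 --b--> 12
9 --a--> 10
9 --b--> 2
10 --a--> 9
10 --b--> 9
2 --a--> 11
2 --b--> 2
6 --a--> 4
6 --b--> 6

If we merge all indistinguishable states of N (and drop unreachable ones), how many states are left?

6

Reachable states from the start: {1,2,3,4,6,7,8,9,10,11,12}. Unreachable: {5} — drop them.
P0 = {1,6,7,8,10,11} | {2,3,4,9,12}.
Split {1,6,7,8,10,11} by δ(·,b) → {1,6,8,11} and {7,10}.
Refine {2,3,4,9,12} on symbol a: members go to different blocks, giving {2,3,4} and {9,12}.
Refine {2,3,4} on symbol b: members go to different blocks, giving {2,4} and {3}.
On input b, block {2,4} splits into {2} and {4}.
The partition is now stable with 6 blocks: {1,6,8,11} | {2} | {7,10} | {9,12} | {3} | {4}.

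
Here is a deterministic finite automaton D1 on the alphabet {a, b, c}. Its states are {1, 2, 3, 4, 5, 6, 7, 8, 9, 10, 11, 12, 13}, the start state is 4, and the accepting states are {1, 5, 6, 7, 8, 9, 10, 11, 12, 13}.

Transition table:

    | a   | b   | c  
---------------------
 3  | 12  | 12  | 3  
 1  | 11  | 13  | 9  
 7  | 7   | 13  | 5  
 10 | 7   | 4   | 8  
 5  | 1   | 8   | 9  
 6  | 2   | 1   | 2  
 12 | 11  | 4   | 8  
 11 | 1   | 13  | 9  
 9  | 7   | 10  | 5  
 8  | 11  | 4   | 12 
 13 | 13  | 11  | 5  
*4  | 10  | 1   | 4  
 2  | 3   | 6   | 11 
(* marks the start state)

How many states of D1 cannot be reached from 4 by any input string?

3

BFS from 4 reaches {1, 4, 5, 7, 8, 9, 10, 11, 12, 13}; the 3 state(s) 2, 3, 6 are never visited.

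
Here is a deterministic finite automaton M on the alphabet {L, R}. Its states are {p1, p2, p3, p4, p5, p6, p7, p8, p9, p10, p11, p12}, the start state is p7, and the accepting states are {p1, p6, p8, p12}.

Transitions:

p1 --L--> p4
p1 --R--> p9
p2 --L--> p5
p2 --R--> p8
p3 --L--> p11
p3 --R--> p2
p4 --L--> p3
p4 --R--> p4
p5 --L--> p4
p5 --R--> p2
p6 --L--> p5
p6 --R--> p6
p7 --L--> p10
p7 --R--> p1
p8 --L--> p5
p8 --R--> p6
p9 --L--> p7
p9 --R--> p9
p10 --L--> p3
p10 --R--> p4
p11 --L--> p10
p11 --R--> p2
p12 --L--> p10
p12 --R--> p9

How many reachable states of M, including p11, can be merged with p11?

2

Reachable states from the start: {p1,p2,p3,p4,p5,p6,p7,p8,p9,p10,p11}. Unreachable: {p12} — drop them.
P0 = {p1,p6,p8} | {p2,p3,p4,p5,p7,p9,p10,p11}.
On input R, block {p1,p6,p8} splits into {p6,p8} and {p1}.
Refine {p2,p3,p4,p5,p7,p9,p10,p11} on symbol R: members go to different blocks, giving {p3,p4,p5,p9,p10,p11} and {p2} and {p7}.
On input L, block {p3,p4,p5,p9,p10,p11} splits into {p3,p4,p5,p10,p11} and {p9}.
On input R, block {p3,p4,p5,p10,p11} splits into {p3,p5,p11} and {p4,p10}.
On input L, block {p3,p5,p11} splits into {p5,p11} and {p3}.
The partition is now stable with 8 blocks: {p6,p8} | {p5,p11} | {p1} | {p2} | {p7} | {p9} | {p4,p10} | {p3}.
State p11 belongs to the block {p5,p11}, which has 2 states.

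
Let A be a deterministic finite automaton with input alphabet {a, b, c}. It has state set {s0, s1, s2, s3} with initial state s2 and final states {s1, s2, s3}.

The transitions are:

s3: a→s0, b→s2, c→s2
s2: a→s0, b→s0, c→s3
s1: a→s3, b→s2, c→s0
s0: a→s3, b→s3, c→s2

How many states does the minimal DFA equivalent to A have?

3

Reachable states from the start: {s0,s2,s3}. Unreachable: {s1} — drop them.
P0 = {s2,s3} | {s0}.
Refine {s2,s3} on symbol b: members go to different blocks, giving {s2} and {s3}.
The partition is now stable with 3 blocks: {s2} | {s0} | {s3}.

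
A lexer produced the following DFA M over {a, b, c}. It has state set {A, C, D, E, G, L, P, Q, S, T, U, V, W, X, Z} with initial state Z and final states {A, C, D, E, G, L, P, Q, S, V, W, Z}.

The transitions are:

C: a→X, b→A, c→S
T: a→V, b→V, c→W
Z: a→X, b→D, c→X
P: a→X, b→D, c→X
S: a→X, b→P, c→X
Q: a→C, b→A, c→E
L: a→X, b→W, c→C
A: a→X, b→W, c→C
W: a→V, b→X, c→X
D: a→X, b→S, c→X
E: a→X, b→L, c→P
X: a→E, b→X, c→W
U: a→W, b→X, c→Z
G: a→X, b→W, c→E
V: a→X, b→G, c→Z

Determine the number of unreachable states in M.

3

No path from Z leads to Q, T, U; the other 12 states are all reachable.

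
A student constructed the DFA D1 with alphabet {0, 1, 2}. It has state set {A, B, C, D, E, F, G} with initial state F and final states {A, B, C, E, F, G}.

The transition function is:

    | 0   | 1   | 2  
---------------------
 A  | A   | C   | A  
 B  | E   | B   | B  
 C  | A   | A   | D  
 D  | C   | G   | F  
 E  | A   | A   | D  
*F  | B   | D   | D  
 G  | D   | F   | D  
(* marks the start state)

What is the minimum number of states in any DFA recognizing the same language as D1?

6

Initial partition by acceptance: {A,B,C,E,F,G} | {D}.
Split {A,B,C,E,F,G} by δ(·,0) → {A,B,C,E,F} and {G}.
Split {A,B,C,E,F} by δ(·,1) → {A,B,C,E} and {F}.
Refine {A,B,C,E} on symbol 2: members go to different blocks, giving {A,B} and {C,E}.
On input 0, block {A,B} splits into {A} and {B}.
No further refinement is possible. Final partition (6 blocks): {A} | {D} | {G} | {F} | {C,E} | {B}.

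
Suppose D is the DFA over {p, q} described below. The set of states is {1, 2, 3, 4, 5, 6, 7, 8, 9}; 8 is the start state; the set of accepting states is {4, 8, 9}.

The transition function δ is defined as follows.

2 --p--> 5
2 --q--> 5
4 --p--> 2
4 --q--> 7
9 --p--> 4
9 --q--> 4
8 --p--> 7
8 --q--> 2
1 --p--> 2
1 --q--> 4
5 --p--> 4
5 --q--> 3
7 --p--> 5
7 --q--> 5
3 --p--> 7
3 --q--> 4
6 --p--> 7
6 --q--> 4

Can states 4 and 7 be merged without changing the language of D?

No

States {1,6,9} cannot be reached from the start state, so discard them.
Initial partition by acceptance: {4,8} | {2,3,5,7}.
Refine {2,3,5,7} on symbol p: members go to different blocks, giving {2,3,7} and {5}.
Refine {2,3,7} on symbol p: members go to different blocks, giving {2,7} and {3}.
Stable partition: {4,8} | {2,7} | {5} | {3} — 4 equivalence classes.
4 and 7 end up in different blocks, so they are distinguishable. For instance, the string 'ε' is accepted from only 4.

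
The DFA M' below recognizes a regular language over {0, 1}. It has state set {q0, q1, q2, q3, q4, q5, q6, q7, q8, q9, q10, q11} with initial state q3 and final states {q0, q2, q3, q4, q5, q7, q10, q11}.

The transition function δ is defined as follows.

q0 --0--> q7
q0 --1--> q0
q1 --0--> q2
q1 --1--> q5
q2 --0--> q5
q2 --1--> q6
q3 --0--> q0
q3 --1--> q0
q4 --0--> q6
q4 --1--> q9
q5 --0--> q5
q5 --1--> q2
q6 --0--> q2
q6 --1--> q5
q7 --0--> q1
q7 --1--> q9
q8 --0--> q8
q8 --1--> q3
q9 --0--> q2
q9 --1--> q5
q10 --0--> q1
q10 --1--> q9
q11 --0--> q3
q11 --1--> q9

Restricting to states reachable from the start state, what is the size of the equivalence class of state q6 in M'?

3

States {q4,q8,q10,q11} cannot be reached from the start state, so discard them.
Start with accepting vs non-accepting: {q0,q2,q3,q5,q7} | {q1,q6,q9}.
Split {q0,q2,q3,q5,q7} by δ(·,0) → {q0,q2,q3,q5} and {q7}.
Split {q0,q2,q3,q5} by δ(·,0) → {q2,q3,q5} and {q0}.
Refine {q2,q3,q5} on symbol 0: members go to different blocks, giving {q2,q5} and {q3}.
Refine {q2,q5} on symbol 1: members go to different blocks, giving {q2} and {q5}.
No further refinement is possible. Final partition (6 blocks): {q2} | {q1,q6,q9} | {q7} | {q0} | {q3} | {q5}.
The equivalence class containing q6 is {q1,q6,q9}, of size 3.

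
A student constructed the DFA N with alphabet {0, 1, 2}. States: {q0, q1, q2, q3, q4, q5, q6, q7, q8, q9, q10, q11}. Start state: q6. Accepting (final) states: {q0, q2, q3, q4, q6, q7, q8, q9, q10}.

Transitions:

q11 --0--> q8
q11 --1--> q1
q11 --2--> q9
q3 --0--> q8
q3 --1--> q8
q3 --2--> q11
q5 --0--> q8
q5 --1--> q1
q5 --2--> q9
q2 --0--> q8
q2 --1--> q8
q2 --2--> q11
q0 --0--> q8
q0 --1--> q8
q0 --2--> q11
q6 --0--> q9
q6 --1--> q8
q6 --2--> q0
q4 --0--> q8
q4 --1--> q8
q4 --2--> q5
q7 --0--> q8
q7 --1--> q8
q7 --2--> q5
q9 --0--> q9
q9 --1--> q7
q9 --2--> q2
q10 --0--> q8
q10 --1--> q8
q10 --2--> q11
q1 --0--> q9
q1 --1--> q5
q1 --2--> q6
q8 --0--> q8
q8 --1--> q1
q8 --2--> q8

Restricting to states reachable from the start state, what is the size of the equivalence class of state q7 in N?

3

First remove the unreachable states {q3,q4,q10}; 9 states remain.
Start with accepting vs non-accepting: {q0,q2,q6,q7,q8,q9} | {q1,q5,q11}.
Refine {q0,q2,q6,q7,q8,q9} on symbol 1: members go to different blocks, giving {q0,q2,q6,q7,q9} and {q8}.
Split {q0,q2,q6,q7,q9} by δ(·,0) → {q0,q2,q7} and {q6,q9}.
Refine {q1,q5,q11} on symbol 0: members go to different blocks, giving {q5,q11} and {q1}.
On input 1, block {q6,q9} splits into {q6} and {q9}.
The partition is now stable with 6 blocks: {q0,q2,q7} | {q5,q11} | {q8} | {q6} | {q1} | {q9}.
The equivalence class containing q7 is {q0,q2,q7}, of size 3.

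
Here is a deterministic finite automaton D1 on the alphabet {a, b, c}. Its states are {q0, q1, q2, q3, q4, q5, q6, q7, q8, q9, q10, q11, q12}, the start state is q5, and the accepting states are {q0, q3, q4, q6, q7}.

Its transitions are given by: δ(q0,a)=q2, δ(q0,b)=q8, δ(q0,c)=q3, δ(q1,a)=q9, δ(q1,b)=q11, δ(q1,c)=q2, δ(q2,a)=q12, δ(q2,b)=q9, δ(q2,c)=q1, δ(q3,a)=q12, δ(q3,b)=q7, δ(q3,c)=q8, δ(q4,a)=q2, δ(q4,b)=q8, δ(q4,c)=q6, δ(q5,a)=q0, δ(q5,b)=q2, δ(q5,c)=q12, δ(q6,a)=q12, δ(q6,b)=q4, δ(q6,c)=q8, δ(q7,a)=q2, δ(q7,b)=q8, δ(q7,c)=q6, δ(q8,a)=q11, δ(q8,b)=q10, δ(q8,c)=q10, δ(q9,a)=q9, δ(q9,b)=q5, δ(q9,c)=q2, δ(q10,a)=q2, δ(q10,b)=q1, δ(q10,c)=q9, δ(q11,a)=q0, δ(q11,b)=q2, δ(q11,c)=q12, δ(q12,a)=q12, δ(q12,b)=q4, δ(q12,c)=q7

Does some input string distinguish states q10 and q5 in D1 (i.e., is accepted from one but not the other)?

Every state is reachable, so we keep all 13.
Initial partition by acceptance: {q0,q3,q4,q6,q7} | {q1,q2,q5,q8,q9,q10,q11,q12}.
Split {q0,q3,q4,q6,q7} by δ(·,b) → {q0,q4,q7} and {q3,q6}.
Refine {q1,q2,q5,q8,q9,q10,q11,q12} on symbol a: members go to different blocks, giving {q1,q2,q8,q9,q10,q12} and {q5,q11}.
Refine {q1,q2,q8,q9,q10,q12} on symbol a: members go to different blocks, giving {q1,q2,q9,q10,q12} and {q8}.
On input b, block {q1,q2,q9,q10,q12} splits into {q1,q9} and {q2,q10} and {q12}.
Split {q2,q10} by δ(·,a) → {q2} and {q10}.
No further refinement is possible. Final partition (8 blocks): {q0,q4,q7} | {q1,q9} | {q3,q6} | {q5,q11} | {q8} | {q2} | {q12} | {q10}.
q10 and q5 end up in different blocks, so they are distinguishable. For instance, the string 'a' is accepted from only q5.

Yes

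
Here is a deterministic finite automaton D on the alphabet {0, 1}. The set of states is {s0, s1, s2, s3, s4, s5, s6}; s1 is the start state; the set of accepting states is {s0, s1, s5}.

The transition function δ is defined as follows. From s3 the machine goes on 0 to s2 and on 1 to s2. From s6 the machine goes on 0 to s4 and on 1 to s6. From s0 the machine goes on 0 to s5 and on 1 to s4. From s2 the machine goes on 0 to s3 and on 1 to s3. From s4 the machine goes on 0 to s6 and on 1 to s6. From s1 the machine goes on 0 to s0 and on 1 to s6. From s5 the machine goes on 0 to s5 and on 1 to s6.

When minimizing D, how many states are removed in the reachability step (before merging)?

Starting at s1 and following transitions, the reachable set is {s0, s1, s4, s5, s6}. That leaves s2, s3 unreachable — 2 in total.

2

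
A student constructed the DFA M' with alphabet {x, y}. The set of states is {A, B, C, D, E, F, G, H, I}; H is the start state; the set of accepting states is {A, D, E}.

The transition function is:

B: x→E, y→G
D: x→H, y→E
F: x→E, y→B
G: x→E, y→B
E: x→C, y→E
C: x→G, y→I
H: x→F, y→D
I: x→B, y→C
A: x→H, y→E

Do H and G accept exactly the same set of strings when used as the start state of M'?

No

First remove the unreachable states {A}; 8 states remain.
Initial partition by acceptance: {D,E} | {B,C,F,G,H,I}.
On input x, block {B,C,F,G,H,I} splits into {B,F,G} and {C,H,I}.
Refine {C,H,I} on symbol y: members go to different blocks, giving {C,I} and {H}.
On input x, block {D,E} splits into {D} and {E}.
The partition is now stable with 5 blocks: {D} | {B,F,G} | {C,I} | {H} | {E}.
H and G end up in different blocks, so they are distinguishable. For instance, the string 'x' is accepted from only G.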